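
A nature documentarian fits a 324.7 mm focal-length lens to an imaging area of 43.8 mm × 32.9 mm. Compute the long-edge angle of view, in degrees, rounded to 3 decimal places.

Angle of view α = 2·arctan(w/2f) with w = 43.8 mm and f = 324.7 mm.
w/2f = 0.06745; arctan(0.06745) ≈ 3.8586°, so α ≈ 7.7172°.

7.717°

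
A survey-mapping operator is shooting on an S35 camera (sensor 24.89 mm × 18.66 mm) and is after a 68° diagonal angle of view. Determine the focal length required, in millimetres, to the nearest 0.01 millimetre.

Sensor diagonal = √(24.89² + 18.66²) = √967.7077 ≈ 31.1080 mm.
From α = 2·arctan(d/2f) we get f = d / (2·tan(α/2)).
With d = 31.1080 mm and α/2 = 34°, tan(α/2) ≈ 0.67451, so f ≈ 31.1080 / 1.34902 ≈ 23.0598 mm.

23.06 mm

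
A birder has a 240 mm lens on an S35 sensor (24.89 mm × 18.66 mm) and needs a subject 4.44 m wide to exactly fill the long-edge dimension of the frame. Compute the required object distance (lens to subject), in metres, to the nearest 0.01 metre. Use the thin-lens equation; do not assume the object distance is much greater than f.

43.05 m

W: 4.44 m = 4440 mm.
Magnification m = w/W = dᵢ/dₒ; combined with 1/f = 1/dₒ + 1/dᵢ this gives dₒ = f·(1 + W/w).
dₒ = 240 mm × (1 + 4440/24.89) = 240 × 179.3849 ≈ 43052.374 mm = 43.0524 m.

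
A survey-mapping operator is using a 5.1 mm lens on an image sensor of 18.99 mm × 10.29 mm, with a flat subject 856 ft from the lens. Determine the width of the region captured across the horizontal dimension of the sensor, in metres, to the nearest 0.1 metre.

971.5 m

dₒ: 856 ft × 304.8 mm/ft = 260908.79 mm.
Similar triangles through the lens centre give W/dₒ = w/dᵢ; with 1/f = 1/dₒ + 1/dᵢ this gives W = w·(dₒ − f)/f.
W = 18.99 mm × (260909 − 5.1) / 5.1 = 18.99 × 51157.5866 ≈ 971482.570 mm = 971.483 m.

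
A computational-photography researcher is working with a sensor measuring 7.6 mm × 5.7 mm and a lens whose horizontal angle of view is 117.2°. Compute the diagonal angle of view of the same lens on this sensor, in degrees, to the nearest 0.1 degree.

From the horizontal AOV: f = 7.6 / (2·tan(58.6°)) = 7.6 / 3.27653 ≈ 2.3195 mm.
Sensor diagonal = √(7.6² + 5.7²) = √90.2500 ≈ 9.5000 mm.
Diagonal AOV = 2·arctan(9.5000 / (2 × 2.3195)) = 2·arctan(2.04783) ≈ 127.9454°.

127.9°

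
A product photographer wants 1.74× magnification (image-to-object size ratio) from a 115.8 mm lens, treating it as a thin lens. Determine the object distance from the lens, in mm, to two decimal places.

182.35 mm

With m = dᵢ/dₒ and 1/f = 1/dₒ + 1/dᵢ, substituting dᵢ = m·dₒ gives 1/f = (1 + 1/m)/dₒ, hence dₒ = f·(1 + 1/m).
dₒ = 115.8 × (1 + 1/1.74) = 115.8 × 1.57471 ≈ 182.352 mm.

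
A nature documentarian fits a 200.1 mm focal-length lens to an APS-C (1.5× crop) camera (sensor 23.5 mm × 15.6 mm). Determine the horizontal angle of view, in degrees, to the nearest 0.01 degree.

6.72°

Angle of view α = 2·arctan(w/2f) with w = 23.5 mm and f = 200.1 mm.
w/2f = 0.05872; arctan(0.05872) ≈ 3.3606°, so α ≈ 6.7212°.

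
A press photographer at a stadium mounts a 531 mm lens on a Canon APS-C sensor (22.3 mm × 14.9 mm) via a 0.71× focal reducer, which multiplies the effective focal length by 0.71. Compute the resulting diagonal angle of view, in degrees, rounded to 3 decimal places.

Effective focal length f = 531 × 0.71 = 377.01 mm.
Sensor diagonal = √(22.3² + 14.9²) = √719.3000 ≈ 26.8198 mm.
α = 2·arctan(26.820 / (2 × 377.01)) = 2·arctan(0.03557) ≈ 4.0742°.

4.074°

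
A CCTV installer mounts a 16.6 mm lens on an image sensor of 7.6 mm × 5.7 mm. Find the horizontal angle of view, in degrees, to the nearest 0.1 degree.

Angle of view α = 2·arctan(w/2f) with w = 7.6 mm and f = 16.6 mm.
w/2f = 0.22892; arctan(0.22892) ≈ 12.8937°, so α ≈ 25.7875°.

25.8°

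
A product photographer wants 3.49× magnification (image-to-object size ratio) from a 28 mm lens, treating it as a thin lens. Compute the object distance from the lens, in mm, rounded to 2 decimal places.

36.02 mm

With m = dᵢ/dₒ and 1/f = 1/dₒ + 1/dᵢ, substituting dᵢ = m·dₒ gives 1/f = (1 + 1/m)/dₒ, hence dₒ = f·(1 + 1/m).
dₒ = 28 × (1 + 1/3.49) = 28 × 1.28653 ≈ 36.023 mm.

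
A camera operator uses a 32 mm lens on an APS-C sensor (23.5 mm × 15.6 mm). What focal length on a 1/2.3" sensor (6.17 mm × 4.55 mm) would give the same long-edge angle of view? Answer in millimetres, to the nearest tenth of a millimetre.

Equal angle of view means equal width/f ratio, so f₂ = f₁ · (width₂/width₁) = 32 × 6.17/23.5.
f₂ = 32 × 0.26255 ≈ 8.402 mm.

8.4 mm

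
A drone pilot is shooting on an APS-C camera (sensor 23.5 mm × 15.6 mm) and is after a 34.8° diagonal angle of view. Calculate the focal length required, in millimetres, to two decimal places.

45.00 mm

Sensor diagonal = √(23.5² + 15.6²) = √795.6100 ≈ 28.2066 mm.
From α = 2·arctan(d/2f) we get f = d / (2·tan(α/2)).
With d = 28.2066 mm and α/2 = 17.4°, tan(α/2) ≈ 0.31338, so f ≈ 28.2066 / 0.62676 ≈ 45.0036 mm.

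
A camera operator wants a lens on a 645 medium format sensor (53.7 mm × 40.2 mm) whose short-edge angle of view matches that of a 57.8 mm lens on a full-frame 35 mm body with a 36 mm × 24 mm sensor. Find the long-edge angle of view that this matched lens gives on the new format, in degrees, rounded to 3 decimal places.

31.001°

Equal short-edge AOV ⇒ f₂ = f₁ · 40.2/24 = 57.8 × 1.67500 ≈ 96.8150 mm.
Long-edge AOV on the new format = 2·arctan(53.7 / (2 × 96.8150)) = 2·arctan(0.27733) ≈ 31.0009°.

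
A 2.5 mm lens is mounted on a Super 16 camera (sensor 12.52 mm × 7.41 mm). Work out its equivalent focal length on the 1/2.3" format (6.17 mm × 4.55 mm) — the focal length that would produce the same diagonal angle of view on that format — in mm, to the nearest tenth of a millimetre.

1.3 mm

Sensor diagonal = √(12.52² + 7.41²) = √211.6585 ≈ 14.5485 mm.
Sensor diagonal = √(6.17² + 4.55²) = √58.7714 ≈ 7.6663 mm.
Equal angle of view means equal diagonal/f ratio, so f₂ = f₁ · (diagonal₂/diagonal₁) = 2.5 × 7.6663/14.5485.
f₂ = 2.5 × 0.52694 ≈ 1.317 mm.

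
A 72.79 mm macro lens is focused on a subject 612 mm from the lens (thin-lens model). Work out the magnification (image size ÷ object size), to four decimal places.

Thin lens: 1/f = 1/dₒ + 1/dᵢ → 1/dᵢ = 1/72.79 − 1/612 = 0.0121042 mm⁻¹, so dᵢ ≈ 82.6162 mm.
Magnification m = dᵢ/dₒ = 82.6162/612 ≈ 0.13499.

0.1350×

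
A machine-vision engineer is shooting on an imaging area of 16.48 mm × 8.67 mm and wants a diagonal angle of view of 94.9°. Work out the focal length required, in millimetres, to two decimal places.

8.55 mm

Sensor diagonal = √(16.48² + 8.67²) = √346.7593 ≈ 18.6215 mm.
From α = 2·arctan(d/2f) we get f = d / (2·tan(α/2)).
With d = 18.6215 mm and α/2 = 47.45°, tan(α/2) ≈ 1.08940, so f ≈ 18.6215 / 2.17880 ≈ 8.5467 mm.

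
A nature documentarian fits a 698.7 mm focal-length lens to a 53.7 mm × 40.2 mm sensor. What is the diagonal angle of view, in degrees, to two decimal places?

5.50°

Sensor diagonal = √(53.7² + 40.2²) = √4499.7300 ≈ 67.0800 mm.
Angle of view α = 2·arctan(d/2f) with d = 67.0800 mm and f = 698.7 mm.
d/2f = 0.04800; arctan(0.04800) ≈ 2.7483°, so α ≈ 5.4966°.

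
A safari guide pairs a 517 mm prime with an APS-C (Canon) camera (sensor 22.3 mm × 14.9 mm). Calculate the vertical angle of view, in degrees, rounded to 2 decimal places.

Angle of view α = 2·arctan(h/2f) with h = 14.9 mm and f = 517 mm.
h/2f = 0.01441; arctan(0.01441) ≈ 0.8256°, so α ≈ 1.6512°.

1.65°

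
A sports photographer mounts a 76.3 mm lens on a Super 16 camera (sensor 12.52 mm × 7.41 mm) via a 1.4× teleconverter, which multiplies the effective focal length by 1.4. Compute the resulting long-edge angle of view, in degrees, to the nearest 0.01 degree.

6.71°

Effective focal length f = 76.3 × 1.4 = 106.82 mm.
α = 2·arctan(12.52 / (2 × 106.82)) = 2·arctan(0.05860) ≈ 6.7078°.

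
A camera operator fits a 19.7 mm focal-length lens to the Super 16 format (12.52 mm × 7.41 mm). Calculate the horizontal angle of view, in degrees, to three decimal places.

Angle of view α = 2·arctan(w/2f) with w = 12.52 mm and f = 19.7 mm.
w/2f = 0.31777; arctan(0.31777) ≈ 17.6285°, so α ≈ 35.2570°.

35.257°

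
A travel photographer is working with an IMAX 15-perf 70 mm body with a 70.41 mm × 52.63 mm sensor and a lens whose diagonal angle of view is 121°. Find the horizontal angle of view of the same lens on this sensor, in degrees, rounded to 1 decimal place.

109.5°

Sensor diagonal = √(70.41² + 52.63²) = √7727.4850 ≈ 87.9061 mm.
From the diagonal AOV: f = 87.9061 / (2·tan(60.5°)) = 87.9061 / 3.53499 ≈ 24.8674 mm.
Horizontal AOV = 2·arctan(70.41 / (2 × 24.8674)) = 2·arctan(1.41571) ≈ 109.5282°.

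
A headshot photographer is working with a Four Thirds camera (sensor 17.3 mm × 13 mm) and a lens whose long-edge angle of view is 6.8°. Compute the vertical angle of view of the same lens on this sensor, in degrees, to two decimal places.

From the long-edge AOV: f = 17.3 / (2·tan(3.4°)) = 17.3 / 0.11882 ≈ 145.5961 mm.
Vertical AOV = 2·arctan(13 / (2 × 145.5961)) = 2·arctan(0.04464) ≈ 5.1124°.

5.11°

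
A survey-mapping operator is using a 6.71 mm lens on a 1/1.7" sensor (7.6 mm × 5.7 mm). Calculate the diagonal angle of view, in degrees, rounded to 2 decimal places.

Sensor diagonal = √(7.6² + 5.7²) = √90.2500 ≈ 9.5000 mm.
Angle of view α = 2·arctan(d/2f) with d = 9.5000 mm and f = 6.71 mm.
d/2f = 0.70790; arctan(0.70790) ≈ 35.2946°, so α ≈ 70.5893°.

70.59°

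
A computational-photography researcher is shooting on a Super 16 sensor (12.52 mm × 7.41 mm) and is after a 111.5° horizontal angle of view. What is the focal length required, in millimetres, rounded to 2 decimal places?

From α = 2·arctan(w/2f) we get f = w / (2·tan(α/2)).
With w = 12.52 mm and α/2 = 55.75°, tan(α/2) ≈ 1.46870, so f ≈ 12.52 / 2.93739 ≈ 4.2623 mm.

4.26 mm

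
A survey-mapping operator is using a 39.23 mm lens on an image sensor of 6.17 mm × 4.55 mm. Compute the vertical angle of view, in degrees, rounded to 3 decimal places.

6.638°

Angle of view α = 2·arctan(h/2f) with h = 4.55 mm and f = 39.23 mm.
h/2f = 0.05799; arctan(0.05799) ≈ 3.3189°, so α ≈ 6.6379°.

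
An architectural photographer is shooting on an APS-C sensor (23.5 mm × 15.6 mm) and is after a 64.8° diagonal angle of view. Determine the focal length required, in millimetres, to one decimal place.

22.2 mm

Sensor diagonal = √(23.5² + 15.6²) = √795.6100 ≈ 28.2066 mm.
From α = 2·arctan(d/2f) we get f = d / (2·tan(α/2)).
With d = 28.2066 mm and α/2 = 32.4°, tan(α/2) ≈ 0.63462, so f ≈ 28.2066 / 1.26924 ≈ 22.2232 mm.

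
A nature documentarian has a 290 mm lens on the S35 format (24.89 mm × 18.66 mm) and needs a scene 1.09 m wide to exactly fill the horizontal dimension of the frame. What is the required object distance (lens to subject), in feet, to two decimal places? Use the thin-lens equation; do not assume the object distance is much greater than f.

42.62 ft

W: 1.09 m = 1090 mm.
Magnification m = w/W = dᵢ/dₒ; combined with 1/f = 1/dₒ + 1/dᵢ this gives dₒ = f·(1 + W/w).
dₒ = 290 mm × (1 + 1090/24.89) = 290 × 44.7927 ≈ 12989.879 mm = 12989.879/304.8 ft = 42.6177 ft.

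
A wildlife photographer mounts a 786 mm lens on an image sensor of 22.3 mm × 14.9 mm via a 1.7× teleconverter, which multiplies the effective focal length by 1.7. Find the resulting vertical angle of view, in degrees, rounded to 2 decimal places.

Effective focal length f = 786 × 1.7 = 1336.2 mm.
α = 2·arctan(14.9 / (2 × 1336.2)) = 2·arctan(0.00558) ≈ 0.6389°.

0.64°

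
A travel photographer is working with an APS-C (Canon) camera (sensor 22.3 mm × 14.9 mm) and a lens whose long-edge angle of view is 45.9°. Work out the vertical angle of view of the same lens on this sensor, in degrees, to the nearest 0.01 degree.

From the long-edge AOV: f = 22.3 / (2·tan(22.95°)) = 22.3 / 0.84689 ≈ 26.3316 mm.
Vertical AOV = 2·arctan(14.9 / (2 × 26.3316)) = 2·arctan(0.28293) ≈ 31.5956°.

31.60°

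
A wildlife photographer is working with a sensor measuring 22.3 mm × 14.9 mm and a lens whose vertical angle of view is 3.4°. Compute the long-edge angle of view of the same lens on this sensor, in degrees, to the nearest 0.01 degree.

From the vertical AOV: f = 14.9 / (2·tan(1.7°)) = 14.9 / 0.05936 ≈ 251.0166 mm.
Long-edge AOV = 2·arctan(22.3 / (2 × 251.0166)) = 2·arctan(0.04442) ≈ 5.0867°.

5.09°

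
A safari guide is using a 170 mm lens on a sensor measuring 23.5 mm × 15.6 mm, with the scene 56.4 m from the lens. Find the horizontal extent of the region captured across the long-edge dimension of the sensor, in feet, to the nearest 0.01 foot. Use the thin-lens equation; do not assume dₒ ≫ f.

dₒ: 56.4 m = 56400 mm.
Similar triangles through the lens centre give W/dₒ = w/dᵢ; with 1/f = 1/dₒ + 1/dᵢ this gives W = w·(dₒ − f)/f.
W = 23.5 mm × (56400 − 170) / 170 = 23.5 × 330.7647 ≈ 7772.971 mm = 7772.971/304.8 ft = 25.5019 ft.

25.50 ft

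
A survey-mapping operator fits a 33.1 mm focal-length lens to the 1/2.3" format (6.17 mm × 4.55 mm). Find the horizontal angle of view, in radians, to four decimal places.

Angle of view α = 2·arctan(w/2f) with w = 6.17 mm and f = 33.1 mm.
w/2f = 0.09320; arctan(0.09320) ≈ 0.0929 rad, so α ≈ 0.1859 rad.

0.1859 rad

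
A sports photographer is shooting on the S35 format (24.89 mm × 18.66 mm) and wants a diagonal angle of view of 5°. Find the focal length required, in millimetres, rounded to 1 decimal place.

356.2 mm

Sensor diagonal = √(24.89² + 18.66²) = √967.7077 ≈ 31.1080 mm.
From α = 2·arctan(d/2f) we get f = d / (2·tan(α/2)).
With d = 31.1080 mm and α/2 = 2.5°, tan(α/2) ≈ 0.04366, so f ≈ 31.1080 / 0.08732 ≈ 356.2452 mm.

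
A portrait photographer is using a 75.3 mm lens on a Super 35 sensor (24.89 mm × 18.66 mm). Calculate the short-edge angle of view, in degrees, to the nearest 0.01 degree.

Angle of view α = 2·arctan(h/2f) with h = 18.66 mm and f = 75.3 mm.
h/2f = 0.12390; arctan(0.12390) ≈ 7.0632°, so α ≈ 14.1264°.

14.13°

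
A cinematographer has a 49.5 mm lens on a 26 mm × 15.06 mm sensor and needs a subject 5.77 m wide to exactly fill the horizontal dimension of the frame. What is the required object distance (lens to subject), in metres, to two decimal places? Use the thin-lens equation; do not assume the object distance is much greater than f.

W: 5.77 m = 5770 mm.
Magnification m = w/W = dᵢ/dₒ; combined with 1/f = 1/dₒ + 1/dᵢ this gives dₒ = f·(1 + W/w).
dₒ = 49.5 mm × (1 + 5770/26) = 49.5 × 222.9231 ≈ 11034.692 mm = 11.0347 m.

11.03 m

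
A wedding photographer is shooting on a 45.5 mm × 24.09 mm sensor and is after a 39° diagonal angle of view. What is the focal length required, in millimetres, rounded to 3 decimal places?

72.693 mm

Sensor diagonal = √(45.5² + 24.09²) = √2650.5781 ≈ 51.4838 mm.
From α = 2·arctan(d/2f) we get f = d / (2·tan(α/2)).
With d = 51.4838 mm and α/2 = 19.5°, tan(α/2) ≈ 0.35412, so f ≈ 51.4838 / 0.70824 ≈ 72.6928 mm.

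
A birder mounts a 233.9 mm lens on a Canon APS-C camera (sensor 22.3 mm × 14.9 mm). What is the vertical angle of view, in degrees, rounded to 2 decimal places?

Angle of view α = 2·arctan(h/2f) with h = 14.9 mm and f = 233.9 mm.
h/2f = 0.03185; arctan(0.03185) ≈ 1.8243°, so α ≈ 3.6486°.

3.65°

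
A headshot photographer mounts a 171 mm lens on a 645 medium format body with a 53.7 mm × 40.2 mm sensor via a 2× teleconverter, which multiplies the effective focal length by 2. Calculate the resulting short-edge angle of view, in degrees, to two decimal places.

Effective focal length f = 171 × 2 = 342 mm.
α = 2·arctan(40.2 / (2 × 342)) = 2·arctan(0.05877) ≈ 6.7270°.

6.73°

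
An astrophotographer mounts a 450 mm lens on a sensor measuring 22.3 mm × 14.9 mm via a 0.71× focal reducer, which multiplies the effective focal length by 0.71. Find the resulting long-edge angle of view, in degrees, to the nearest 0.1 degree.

4.0°

Effective focal length f = 450 × 0.71 = 319.5 mm.
α = 2·arctan(22.3 / (2 × 319.5)) = 2·arctan(0.03490) ≈ 3.9974°.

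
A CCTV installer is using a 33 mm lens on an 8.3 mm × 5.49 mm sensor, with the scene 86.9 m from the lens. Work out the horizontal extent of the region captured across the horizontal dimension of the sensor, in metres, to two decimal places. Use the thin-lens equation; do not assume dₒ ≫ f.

21.85 m

dₒ: 86.9 m = 86900 mm.
Similar triangles through the lens centre give W/dₒ = w/dᵢ; with 1/f = 1/dₒ + 1/dᵢ this gives W = w·(dₒ − f)/f.
W = 8.3 mm × (86900 − 33) / 33 = 8.3 × 2632.3333 ≈ 21848.367 mm = 21.8484 m.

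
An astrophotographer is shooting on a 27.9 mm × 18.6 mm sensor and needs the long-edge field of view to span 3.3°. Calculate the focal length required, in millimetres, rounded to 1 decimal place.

From α = 2·arctan(w/2f) we get f = w / (2·tan(α/2)).
With w = 27.9 mm and α/2 = 1.65°, tan(α/2) ≈ 0.02881, so f ≈ 27.9 / 0.05761 ≈ 484.2759 mm.

484.3 mm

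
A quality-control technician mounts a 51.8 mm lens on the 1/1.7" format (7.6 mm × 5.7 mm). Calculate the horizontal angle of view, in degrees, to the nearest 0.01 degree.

8.39°

Angle of view α = 2·arctan(w/2f) with w = 7.6 mm and f = 51.8 mm.
w/2f = 0.07336; arctan(0.07336) ≈ 4.1956°, so α ≈ 8.3913°.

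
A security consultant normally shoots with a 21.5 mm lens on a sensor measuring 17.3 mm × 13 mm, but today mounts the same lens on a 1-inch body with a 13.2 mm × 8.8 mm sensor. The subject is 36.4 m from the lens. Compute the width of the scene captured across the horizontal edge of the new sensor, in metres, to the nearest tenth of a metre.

22.3 m

The focal length stays 21.5 mm; the relevant sensor dimension is now w = 13.2 mm. Object distance dₒ = 36.4 m = 36400 mm.
Thin-lens field width W = w·(dₒ − f)/f = 13.2 × (36400 − 21.5)/21.5 ≈ 22334.707 mm = 22.3347 m.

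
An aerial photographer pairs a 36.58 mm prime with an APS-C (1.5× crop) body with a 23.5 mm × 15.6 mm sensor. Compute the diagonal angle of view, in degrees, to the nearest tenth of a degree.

42.2°

Sensor diagonal = √(23.5² + 15.6²) = √795.6100 ≈ 28.2066 mm.
Angle of view α = 2·arctan(d/2f) with d = 28.2066 mm and f = 36.58 mm.
d/2f = 0.38555; arctan(0.38555) ≈ 21.0840°, so α ≈ 42.1679°.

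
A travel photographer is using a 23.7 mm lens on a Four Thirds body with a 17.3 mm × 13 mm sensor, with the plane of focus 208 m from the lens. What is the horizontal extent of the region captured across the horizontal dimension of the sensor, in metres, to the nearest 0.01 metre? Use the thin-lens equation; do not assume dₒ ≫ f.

dₒ: 208 m = 208000 mm.
Similar triangles through the lens centre give W/dₒ = w/dᵢ; with 1/f = 1/dₒ + 1/dᵢ this gives W = w·(dₒ − f)/f.
W = 17.3 mm × (208000 − 23.7) / 23.7 = 17.3 × 8775.3713 ≈ 151813.924 mm = 151.814 m.

151.81 m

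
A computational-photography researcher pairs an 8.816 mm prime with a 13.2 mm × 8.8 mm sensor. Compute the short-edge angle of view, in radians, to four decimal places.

Angle of view α = 2·arctan(h/2f) with h = 8.8 mm and f = 8.816 mm.
h/2f = 0.49909; arctan(0.49909) ≈ 0.4629 rad, so α ≈ 0.9258 rad.

0.9258 rad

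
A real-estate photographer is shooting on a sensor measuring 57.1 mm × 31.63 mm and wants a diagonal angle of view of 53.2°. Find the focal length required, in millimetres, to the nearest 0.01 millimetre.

65.18 mm

Sensor diagonal = √(57.1² + 31.63²) = √4260.8669 ≈ 65.2753 mm.
From α = 2·arctan(d/2f) we get f = d / (2·tan(α/2)).
With d = 65.2753 mm and α/2 = 26.6°, tan(α/2) ≈ 0.50076, so f ≈ 65.2753 / 1.00153 ≈ 65.1759 mm.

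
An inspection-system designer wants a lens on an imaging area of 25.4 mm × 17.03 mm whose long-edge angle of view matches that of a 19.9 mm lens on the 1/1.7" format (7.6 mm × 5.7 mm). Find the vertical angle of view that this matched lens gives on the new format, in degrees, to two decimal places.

14.59°

Equal long-edge AOV ⇒ f₂ = f₁ · 25.4/7.6 = 19.9 × 3.34211 ≈ 66.5079 mm.
Vertical AOV on the new format = 2·arctan(17.03 / (2 × 66.5079)) = 2·arctan(0.12803) ≈ 14.5918°.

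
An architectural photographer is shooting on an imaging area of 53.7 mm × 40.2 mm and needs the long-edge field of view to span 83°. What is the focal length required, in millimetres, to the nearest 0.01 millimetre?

From α = 2·arctan(w/2f) we get f = w / (2·tan(α/2)).
With w = 53.7 mm and α/2 = 41.5°, tan(α/2) ≈ 0.88473, so f ≈ 53.7 / 1.76945 ≈ 30.3484 mm.

30.35 mm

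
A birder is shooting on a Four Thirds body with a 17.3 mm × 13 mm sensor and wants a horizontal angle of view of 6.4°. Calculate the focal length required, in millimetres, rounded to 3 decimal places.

From α = 2·arctan(w/2f) we get f = w / (2·tan(α/2)).
With w = 17.3 mm and α/2 = 3.2°, tan(α/2) ≈ 0.05591, so f ≈ 17.3 / 0.11182 ≈ 154.7166 mm.

154.717 mm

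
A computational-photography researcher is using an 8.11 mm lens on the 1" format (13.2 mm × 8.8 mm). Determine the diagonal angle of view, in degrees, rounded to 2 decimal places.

Sensor diagonal = √(13.2² + 8.8²) = √251.6800 ≈ 15.8644 mm.
Angle of view α = 2·arctan(d/2f) with d = 15.8644 mm and f = 8.11 mm.
d/2f = 0.97808; arctan(0.97808) ≈ 44.3650°, so α ≈ 88.7301°.

88.73°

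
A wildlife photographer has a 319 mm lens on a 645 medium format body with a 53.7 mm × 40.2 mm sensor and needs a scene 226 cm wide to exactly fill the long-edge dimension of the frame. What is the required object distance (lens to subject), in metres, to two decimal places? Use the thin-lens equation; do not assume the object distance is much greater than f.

13.74 m

W: 226 cm = 2260 mm.
Magnification m = w/W = dᵢ/dₒ; combined with 1/f = 1/dₒ + 1/dᵢ this gives dₒ = f·(1 + W/w).
dₒ = 319 mm × (1 + 2260/53.7) = 319 × 43.0857 ≈ 13744.326 mm = 13.7443 m.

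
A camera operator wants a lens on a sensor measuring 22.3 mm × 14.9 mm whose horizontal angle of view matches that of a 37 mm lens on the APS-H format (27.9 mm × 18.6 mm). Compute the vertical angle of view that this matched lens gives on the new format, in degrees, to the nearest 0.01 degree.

28.28°

Equal horizontal AOV ⇒ f₂ = f₁ · 22.3/27.9 = 37 × 0.79928 ≈ 29.5735 mm.
Vertical AOV on the new format = 2·arctan(14.9 / (2 × 29.5735)) = 2·arctan(0.25191) ≈ 28.2789°.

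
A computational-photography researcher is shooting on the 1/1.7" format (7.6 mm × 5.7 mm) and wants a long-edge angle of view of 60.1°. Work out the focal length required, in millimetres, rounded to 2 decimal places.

6.57 mm

From α = 2·arctan(w/2f) we get f = w / (2·tan(α/2)).
With w = 7.6 mm and α/2 = 30.05°, tan(α/2) ≈ 0.57851, so f ≈ 7.6 / 1.15703 ≈ 6.5685 mm.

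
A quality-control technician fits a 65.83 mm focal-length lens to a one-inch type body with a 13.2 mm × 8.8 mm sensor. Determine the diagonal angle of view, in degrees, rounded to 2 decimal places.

Sensor diagonal = √(13.2² + 8.8²) = √251.6800 ≈ 15.8644 mm.
Angle of view α = 2·arctan(d/2f) with d = 15.8644 mm and f = 65.83 mm.
d/2f = 0.12050; arctan(0.12050) ≈ 6.8708°, so α ≈ 13.7415°.

13.74°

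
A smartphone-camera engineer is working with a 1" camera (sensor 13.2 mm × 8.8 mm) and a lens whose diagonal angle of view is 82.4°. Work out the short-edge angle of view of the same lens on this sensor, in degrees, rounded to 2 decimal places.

51.80°

Sensor diagonal = √(13.2² + 8.8²) = √251.6800 ≈ 15.8644 mm.
From the diagonal AOV: f = 15.8644 / (2·tan(41.2°)) = 15.8644 / 1.75087 ≈ 9.0609 mm.
Short-edge AOV = 2·arctan(8.8 / (2 × 9.0609)) = 2·arctan(0.48560) ≈ 51.8027°.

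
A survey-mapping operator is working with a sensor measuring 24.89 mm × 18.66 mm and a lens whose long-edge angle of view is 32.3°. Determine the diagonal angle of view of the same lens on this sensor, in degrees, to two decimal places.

From the long-edge AOV: f = 24.89 / (2·tan(16.15°)) = 24.89 / 0.57916 ≈ 42.9759 mm.
Sensor diagonal = √(24.89² + 18.66²) = √967.7077 ≈ 31.1080 mm.
Diagonal AOV = 2·arctan(31.1080 / (2 × 42.9759)) = 2·arctan(0.36192) ≈ 39.7928°.

39.79°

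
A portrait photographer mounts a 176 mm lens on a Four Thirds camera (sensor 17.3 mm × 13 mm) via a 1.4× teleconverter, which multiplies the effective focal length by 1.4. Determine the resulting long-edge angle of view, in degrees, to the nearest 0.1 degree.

4.0°

Effective focal length f = 176 × 1.4 = 246.4 mm.
α = 2·arctan(17.3 / (2 × 246.4)) = 2·arctan(0.03511) ≈ 4.0211°.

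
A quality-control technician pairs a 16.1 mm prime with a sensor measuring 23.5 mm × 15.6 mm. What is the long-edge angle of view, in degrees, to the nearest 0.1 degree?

Angle of view α = 2·arctan(w/2f) with w = 23.5 mm and f = 16.1 mm.
w/2f = 0.72981; arctan(0.72981) ≈ 36.1225°, so α ≈ 72.2450°.

72.2°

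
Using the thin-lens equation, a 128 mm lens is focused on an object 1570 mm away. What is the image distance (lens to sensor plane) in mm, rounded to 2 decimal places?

1/dᵢ = 1/f − 1/dₒ = 1/128 − 1/1570 = 0.0071756 mm⁻¹.
dᵢ = 1/0.0071756 ≈ 139.3620 mm.

139.36 mm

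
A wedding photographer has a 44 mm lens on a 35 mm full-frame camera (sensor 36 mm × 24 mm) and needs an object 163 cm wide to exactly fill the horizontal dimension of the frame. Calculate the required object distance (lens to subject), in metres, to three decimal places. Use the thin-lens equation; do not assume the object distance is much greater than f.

2.036 m

W: 163 cm = 1630 mm.
Magnification m = w/W = dᵢ/dₒ; combined with 1/f = 1/dₒ + 1/dᵢ this gives dₒ = f·(1 + W/w).
dₒ = 44 mm × (1 + 1630/36) = 44 × 46.2778 ≈ 2036.222 mm = 2.03622 m.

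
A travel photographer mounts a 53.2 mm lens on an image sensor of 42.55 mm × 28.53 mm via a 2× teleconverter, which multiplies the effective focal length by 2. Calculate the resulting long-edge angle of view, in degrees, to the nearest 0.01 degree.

22.61°

Effective focal length f = 53.2 × 2 = 106.4 mm.
α = 2·arctan(42.55 / (2 × 106.4)) = 2·arctan(0.19995) ≈ 22.6147°.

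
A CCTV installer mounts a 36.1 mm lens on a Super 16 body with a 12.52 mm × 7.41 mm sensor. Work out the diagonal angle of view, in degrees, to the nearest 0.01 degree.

Sensor diagonal = √(12.52² + 7.41²) = √211.6585 ≈ 14.5485 mm.
Angle of view α = 2·arctan(d/2f) with d = 14.5485 mm and f = 36.1 mm.
d/2f = 0.20150; arctan(0.20150) ≈ 11.3927°, so α ≈ 22.7854°.

22.79°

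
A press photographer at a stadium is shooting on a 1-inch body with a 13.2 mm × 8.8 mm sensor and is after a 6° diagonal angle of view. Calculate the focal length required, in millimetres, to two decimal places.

151.36 mm

Sensor diagonal = √(13.2² + 8.8²) = √251.6800 ≈ 15.8644 mm.
From α = 2·arctan(d/2f) we get f = d / (2·tan(α/2)).
With d = 15.8644 mm and α/2 = 3°, tan(α/2) ≈ 0.05241, so f ≈ 15.8644 / 0.10482 ≈ 151.3556 mm.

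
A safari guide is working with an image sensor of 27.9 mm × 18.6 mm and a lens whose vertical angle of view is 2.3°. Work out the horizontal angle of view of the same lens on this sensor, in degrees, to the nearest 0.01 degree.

3.45°

From the vertical AOV: f = 18.6 / (2·tan(1.15°)) = 18.6 / 0.04015 ≈ 463.2863 mm.
Horizontal AOV = 2·arctan(27.9 / (2 × 463.2863)) = 2·arctan(0.03011) ≈ 3.4494°.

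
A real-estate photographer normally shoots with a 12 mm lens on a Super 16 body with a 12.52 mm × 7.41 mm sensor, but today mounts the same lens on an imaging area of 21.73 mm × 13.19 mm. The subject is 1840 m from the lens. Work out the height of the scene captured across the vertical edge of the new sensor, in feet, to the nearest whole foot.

6635 ft

The focal length stays 12 mm; the relevant sensor dimension is now h = 13.19 mm. Object distance dₒ = 1840 m = 1.84e+06 mm.
Thin-lens field height W = h·(dₒ − f)/f = 13.19 × (1.84e+06 − 12)/12 ≈ 2022453.477 mm = 2022453.477/304.8 ft = 6635.35 ft.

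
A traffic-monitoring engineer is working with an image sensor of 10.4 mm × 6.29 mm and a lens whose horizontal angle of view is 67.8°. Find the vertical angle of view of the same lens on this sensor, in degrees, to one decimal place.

44.2°

From the horizontal AOV: f = 10.4 / (2·tan(33.9°)) = 10.4 / 1.34394 ≈ 7.7384 mm.
Vertical AOV = 2·arctan(6.29 / (2 × 7.7384)) = 2·arctan(0.40641) ≈ 44.2350°.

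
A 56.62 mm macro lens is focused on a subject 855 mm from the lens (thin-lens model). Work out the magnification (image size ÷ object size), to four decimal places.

0.0709×

Thin lens: 1/f = 1/dₒ + 1/dᵢ → 1/dᵢ = 1/56.62 − 1/855 = 0.0164920 mm⁻¹, so dᵢ ≈ 60.6354 mm.
Magnification m = dᵢ/dₒ = 60.6354/855 ≈ 0.07092.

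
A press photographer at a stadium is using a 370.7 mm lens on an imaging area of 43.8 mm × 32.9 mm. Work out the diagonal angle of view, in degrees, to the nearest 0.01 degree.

Sensor diagonal = √(43.8² + 32.9²) = √3000.8500 ≈ 54.7800 mm.
Angle of view α = 2·arctan(d/2f) with d = 54.7800 mm and f = 370.7 mm.
d/2f = 0.07389; arctan(0.07389) ≈ 4.2257°, so α ≈ 8.4515°.

8.45°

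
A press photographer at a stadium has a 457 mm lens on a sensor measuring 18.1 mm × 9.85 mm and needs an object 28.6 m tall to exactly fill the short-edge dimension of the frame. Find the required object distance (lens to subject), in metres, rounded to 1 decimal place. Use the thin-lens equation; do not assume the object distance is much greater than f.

1327.4 m

W: 28.6 m = 28600 mm.
Magnification m = h/W = dᵢ/dₒ; combined with 1/f = 1/dₒ + 1/dᵢ this gives dₒ = f·(1 + W/h).
dₒ = 457 mm × (1 + 28600/9.85) = 457 × 2904.5533 ≈ 1327380.858 mm = 1327.38 m.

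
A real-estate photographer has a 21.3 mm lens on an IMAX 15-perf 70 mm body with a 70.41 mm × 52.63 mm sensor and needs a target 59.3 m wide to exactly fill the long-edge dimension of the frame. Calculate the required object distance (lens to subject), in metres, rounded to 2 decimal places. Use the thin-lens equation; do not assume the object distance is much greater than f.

17.96 m

W: 59.3 m = 59300 mm.
Magnification m = w/W = dᵢ/dₒ; combined with 1/f = 1/dₒ + 1/dᵢ this gives dₒ = f·(1 + W/w).
dₒ = 21.3 mm × (1 + 59300/70.41) = 21.3 × 843.2099 ≈ 17960.371 mm = 17.9604 m.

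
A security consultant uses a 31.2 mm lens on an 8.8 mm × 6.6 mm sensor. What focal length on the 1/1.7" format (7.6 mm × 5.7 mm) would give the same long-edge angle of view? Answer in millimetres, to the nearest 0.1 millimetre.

26.9 mm

Equal angle of view means equal width/f ratio, so f₂ = f₁ · (width₂/width₁) = 31.2 × 7.6/8.8.
f₂ = 31.2 × 0.86364 ≈ 26.945 mm.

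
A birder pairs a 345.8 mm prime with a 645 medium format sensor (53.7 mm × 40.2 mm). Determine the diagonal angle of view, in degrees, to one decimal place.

11.1°

Sensor diagonal = √(53.7² + 40.2²) = √4499.7300 ≈ 67.0800 mm.
Angle of view α = 2·arctan(d/2f) with d = 67.0800 mm and f = 345.8 mm.
d/2f = 0.09699; arctan(0.09699) ≈ 5.5399°, so α ≈ 11.0799°.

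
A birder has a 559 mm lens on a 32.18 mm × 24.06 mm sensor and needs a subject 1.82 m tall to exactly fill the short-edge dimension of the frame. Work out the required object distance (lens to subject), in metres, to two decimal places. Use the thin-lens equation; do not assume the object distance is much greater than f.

W: 1.82 m = 1820 mm.
Magnification m = h/W = dᵢ/dₒ; combined with 1/f = 1/dₒ + 1/dᵢ this gives dₒ = f·(1 + W/h).
dₒ = 559 mm × (1 + 1820/24.06) = 559 × 76.6442 ≈ 42844.121 mm = 42.8441 m.

42.84 m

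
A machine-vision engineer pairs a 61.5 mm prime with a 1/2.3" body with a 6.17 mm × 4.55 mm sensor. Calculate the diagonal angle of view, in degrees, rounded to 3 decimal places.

Sensor diagonal = √(6.17² + 4.55²) = √58.7714 ≈ 7.6663 mm.
Angle of view α = 2·arctan(d/2f) with d = 7.6663 mm and f = 61.5 mm.
d/2f = 0.06233; arctan(0.06233) ≈ 3.5665°, so α ≈ 7.1329°.

7.133°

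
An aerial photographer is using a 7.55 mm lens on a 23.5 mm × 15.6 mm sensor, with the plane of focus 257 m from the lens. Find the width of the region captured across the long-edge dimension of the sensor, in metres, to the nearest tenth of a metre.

799.9 m

dₒ: 257 m = 257000 mm.
Similar triangles through the lens centre give W/dₒ = w/dᵢ; with 1/f = 1/dₒ + 1/dᵢ this gives W = w·(dₒ − f)/f.
W = 23.5 mm × (257000 − 7.55) / 7.55 = 23.5 × 34038.7351 ≈ 799910.275 mm = 799.91 m.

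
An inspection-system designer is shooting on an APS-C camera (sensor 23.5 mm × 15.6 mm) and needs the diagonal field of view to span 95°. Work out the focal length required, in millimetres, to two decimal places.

Sensor diagonal = √(23.5² + 15.6²) = √795.6100 ≈ 28.2066 mm.
From α = 2·arctan(d/2f) we get f = d / (2·tan(α/2)).
With d = 28.2066 mm and α/2 = 47.5°, tan(α/2) ≈ 1.09131, so f ≈ 28.2066 / 2.18262 ≈ 12.9233 mm.

12.92 mm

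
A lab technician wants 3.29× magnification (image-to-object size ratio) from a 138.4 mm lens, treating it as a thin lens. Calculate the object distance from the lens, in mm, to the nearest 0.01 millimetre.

With m = dᵢ/dₒ and 1/f = 1/dₒ + 1/dᵢ, substituting dᵢ = m·dₒ gives 1/f = (1 + 1/m)/dₒ, hence dₒ = f·(1 + 1/m).
dₒ = 138.4 × (1 + 1/3.29) = 138.4 × 1.30395 ≈ 180.467 mm.

180.47 mm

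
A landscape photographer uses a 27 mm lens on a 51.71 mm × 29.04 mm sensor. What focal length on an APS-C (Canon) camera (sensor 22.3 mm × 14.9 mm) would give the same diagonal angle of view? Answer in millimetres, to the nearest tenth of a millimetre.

12.2 mm

Sensor diagonal = √(51.71² + 29.04²) = √3517.2457 ≈ 59.3064 mm.
Sensor diagonal = √(22.3² + 14.9²) = √719.3000 ≈ 26.8198 mm.
Equal angle of view means equal diagonal/f ratio, so f₂ = f₁ · (diagonal₂/diagonal₁) = 27 × 26.8198/59.3064.
f₂ = 27 × 0.45222 ≈ 12.210 mm.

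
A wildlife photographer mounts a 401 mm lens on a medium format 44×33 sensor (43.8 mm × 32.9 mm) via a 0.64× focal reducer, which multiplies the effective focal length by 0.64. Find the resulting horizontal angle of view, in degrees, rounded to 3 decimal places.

9.755°

Effective focal length f = 401 × 0.64 = 256.64 mm.
α = 2·arctan(43.8 / (2 × 256.64)) = 2·arctan(0.08533) ≈ 9.7549°.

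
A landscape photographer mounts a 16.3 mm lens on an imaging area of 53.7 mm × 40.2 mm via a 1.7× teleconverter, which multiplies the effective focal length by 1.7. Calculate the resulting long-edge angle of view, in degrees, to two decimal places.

88.19°

Effective focal length f = 16.3 × 1.7 = 27.71 mm.
α = 2·arctan(53.7 / (2 × 27.71)) = 2·arctan(0.96896) ≈ 88.1939°.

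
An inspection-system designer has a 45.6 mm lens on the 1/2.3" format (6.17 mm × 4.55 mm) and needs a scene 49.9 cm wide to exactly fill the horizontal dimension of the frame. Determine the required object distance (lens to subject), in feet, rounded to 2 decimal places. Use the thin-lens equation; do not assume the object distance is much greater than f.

W: 49.9 cm = 499 mm.
Magnification m = w/W = dᵢ/dₒ; combined with 1/f = 1/dₒ + 1/dᵢ this gives dₒ = f·(1 + W/w).
dₒ = 45.6 mm × (1 + 499/6.17) = 45.6 × 81.8752 ≈ 3733.509 mm = 3733.509/304.8 ft = 12.249 ft.

12.25 ft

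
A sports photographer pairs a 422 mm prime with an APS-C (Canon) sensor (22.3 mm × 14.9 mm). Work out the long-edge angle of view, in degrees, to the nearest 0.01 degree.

3.03°

Angle of view α = 2·arctan(w/2f) with w = 22.3 mm and f = 422 mm.
w/2f = 0.02642; arctan(0.02642) ≈ 1.5135°, so α ≈ 3.0270°.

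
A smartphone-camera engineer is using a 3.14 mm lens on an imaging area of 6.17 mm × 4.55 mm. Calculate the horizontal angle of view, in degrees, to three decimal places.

Angle of view α = 2·arctan(w/2f) with w = 6.17 mm and f = 3.14 mm.
w/2f = 0.98248; arctan(0.98248) ≈ 44.4938°, so α ≈ 88.9876°.

88.988°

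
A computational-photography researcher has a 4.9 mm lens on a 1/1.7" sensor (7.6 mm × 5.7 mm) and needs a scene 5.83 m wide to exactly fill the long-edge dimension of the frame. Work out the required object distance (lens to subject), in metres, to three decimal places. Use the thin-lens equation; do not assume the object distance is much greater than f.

3.764 m

W: 5.83 m = 5830 mm.
Magnification m = w/W = dᵢ/dₒ; combined with 1/f = 1/dₒ + 1/dᵢ this gives dₒ = f·(1 + W/w).
dₒ = 4.9 mm × (1 + 5830/7.6) = 4.9 × 768.1053 ≈ 3763.716 mm = 3.76372 m.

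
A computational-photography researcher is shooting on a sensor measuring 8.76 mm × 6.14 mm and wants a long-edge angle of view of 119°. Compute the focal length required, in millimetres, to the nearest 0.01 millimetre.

From α = 2·arctan(w/2f) we get f = w / (2·tan(α/2)).
With w = 8.76 mm and α/2 = 59.5°, tan(α/2) ≈ 1.69766, so f ≈ 8.76 / 3.39533 ≈ 2.5800 mm.

2.58 mm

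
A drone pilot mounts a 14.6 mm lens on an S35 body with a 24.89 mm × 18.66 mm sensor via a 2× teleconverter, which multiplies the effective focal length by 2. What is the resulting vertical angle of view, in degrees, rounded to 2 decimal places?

35.44°

Effective focal length f = 14.6 × 2 = 29.2 mm.
α = 2·arctan(18.66 / (2 × 29.2)) = 2·arctan(0.31952) ≈ 35.4395°.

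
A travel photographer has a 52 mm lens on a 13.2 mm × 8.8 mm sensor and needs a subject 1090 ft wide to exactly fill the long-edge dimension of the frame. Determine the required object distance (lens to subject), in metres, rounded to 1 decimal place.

1308.8 m

W: 1090 ft × 304.8 mm/ft = 332231.99 mm.
Magnification m = w/W = dᵢ/dₒ; combined with 1/f = 1/dₒ + 1/dᵢ this gives dₒ = f·(1 + W/w).
dₒ = 52 mm × (1 + 332232/13.2) = 52 × 25170.0901 ≈ 1308844.685 mm = 1308.84 m.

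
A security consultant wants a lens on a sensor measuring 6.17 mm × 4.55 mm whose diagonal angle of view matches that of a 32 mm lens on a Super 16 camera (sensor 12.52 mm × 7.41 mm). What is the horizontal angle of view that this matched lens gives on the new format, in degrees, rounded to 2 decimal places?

20.74°

Sensor diagonal = √(12.52² + 7.41²) = √211.6585 ≈ 14.5485 mm.
Sensor diagonal = √(6.17² + 4.55²) = √58.7714 ≈ 7.6663 mm.
Equal diagonal AOV ⇒ f₂ = f₁ · 7.6663/14.5485 = 32 × 0.52694 ≈ 16.8622 mm.
Horizontal AOV on the new format = 2·arctan(6.17 / (2 × 16.8622)) = 2·arctan(0.18295) ≈ 20.7356°.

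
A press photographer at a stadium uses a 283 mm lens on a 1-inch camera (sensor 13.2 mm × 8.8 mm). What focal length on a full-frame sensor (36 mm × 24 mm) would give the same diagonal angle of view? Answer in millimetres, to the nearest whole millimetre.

772 mm

Sensor diagonal = √(13.2² + 8.8²) = √251.6800 ≈ 15.8644 mm.
Sensor diagonal = √(36² + 24²) = √1872.0000 ≈ 43.2666 mm.
Equal angle of view means equal diagonal/f ratio, so f₂ = f₁ · (diagonal₂/diagonal₁) = 283 × 43.2666/15.8644.
f₂ = 283 × 2.72727 ≈ 771.818 mm.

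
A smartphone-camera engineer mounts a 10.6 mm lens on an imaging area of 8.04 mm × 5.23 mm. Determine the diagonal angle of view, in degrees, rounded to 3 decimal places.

48.686°

Sensor diagonal = √(8.04² + 5.23²) = √91.9945 ≈ 9.5914 mm.
Angle of view α = 2·arctan(d/2f) with d = 9.5914 mm and f = 10.6 mm.
d/2f = 0.45242; arctan(0.45242) ≈ 24.3431°, so α ≈ 48.6862°.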